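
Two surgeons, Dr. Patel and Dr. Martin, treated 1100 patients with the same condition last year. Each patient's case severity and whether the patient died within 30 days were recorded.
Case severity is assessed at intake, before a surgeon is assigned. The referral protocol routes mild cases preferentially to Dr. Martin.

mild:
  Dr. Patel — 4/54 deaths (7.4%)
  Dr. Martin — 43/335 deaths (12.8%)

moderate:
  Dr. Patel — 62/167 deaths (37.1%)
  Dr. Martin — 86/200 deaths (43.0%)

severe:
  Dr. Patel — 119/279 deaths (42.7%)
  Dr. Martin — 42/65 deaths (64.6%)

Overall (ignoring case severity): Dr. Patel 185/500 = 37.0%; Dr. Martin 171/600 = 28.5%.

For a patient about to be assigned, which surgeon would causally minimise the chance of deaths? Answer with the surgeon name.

Case severity is set before the surgeon has any effect — it is not caused by the surgeon — and it independently drives the outcome. That makes it a confounder, so the causal comparison is within case severity levels.
Within each level — mild: 7.4% vs 12.8%; moderate: 37.1% vs 43.0%; severe: 42.7% vs 64.6% — Dr. Patel is lower every time.

Dr. Patel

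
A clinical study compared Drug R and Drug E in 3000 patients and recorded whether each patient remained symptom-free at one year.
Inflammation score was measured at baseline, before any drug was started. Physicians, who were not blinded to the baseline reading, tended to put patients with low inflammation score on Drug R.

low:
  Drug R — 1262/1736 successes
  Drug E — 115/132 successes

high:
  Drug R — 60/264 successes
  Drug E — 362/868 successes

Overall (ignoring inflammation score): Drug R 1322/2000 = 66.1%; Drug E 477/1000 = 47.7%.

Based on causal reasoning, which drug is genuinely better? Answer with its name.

Within every inflammation score level Drug E has the higher rate, yet pooled Drug R does — Simpson's reversal.
Inflammation score is set before the drug has any effect — it is not caused by the drug — and it independently drives the outcome. That makes it a confounder, so the causal comparison is within inflammation score levels.
Within each level — low: 72.7% vs 87.1%; high: 22.7% vs 41.7% — Drug E is higher every time.

Drug E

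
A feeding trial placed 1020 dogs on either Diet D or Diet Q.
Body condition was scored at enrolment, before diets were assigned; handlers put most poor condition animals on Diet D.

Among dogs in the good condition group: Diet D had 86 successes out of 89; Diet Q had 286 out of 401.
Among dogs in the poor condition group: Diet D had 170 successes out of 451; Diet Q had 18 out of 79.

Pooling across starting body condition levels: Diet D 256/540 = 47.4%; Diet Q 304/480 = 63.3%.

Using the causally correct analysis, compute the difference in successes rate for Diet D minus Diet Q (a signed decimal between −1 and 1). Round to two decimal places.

+0.20

The stratified and pooled comparisons disagree (Diet D wins within each starting body condition; Diet Q wins overall), so the answer turns on the causal role of starting body condition.
Since starting body condition is a pre-existing factor (not a product of the diet) and it affects the outcome on its own, it is a confounder. The stratified rates, not the pooled rate, identify the causal effect.
Adjusting over the population distribution of starting body condition: 0.480·(0.966−0.713) + 0.520·(0.377−0.228) = +0.199.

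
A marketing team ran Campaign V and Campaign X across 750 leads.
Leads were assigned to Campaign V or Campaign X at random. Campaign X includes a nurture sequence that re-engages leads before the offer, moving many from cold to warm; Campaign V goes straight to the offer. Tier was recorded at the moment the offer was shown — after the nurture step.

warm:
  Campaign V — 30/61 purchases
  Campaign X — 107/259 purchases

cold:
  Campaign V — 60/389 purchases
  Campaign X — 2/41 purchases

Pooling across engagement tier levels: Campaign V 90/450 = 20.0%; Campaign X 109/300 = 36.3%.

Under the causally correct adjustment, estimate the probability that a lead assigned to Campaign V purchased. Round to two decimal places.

0.20

Stratifying would compare campaigns among leads the campaigns themselves sorted into engagement tier groups — a form of selection on an intermediate. The unconditioned pooled rates give the total causal effect.
So P(outcome | do(Campaign V)) is just the pooled rate for Campaign V: 90/450 = 0.200.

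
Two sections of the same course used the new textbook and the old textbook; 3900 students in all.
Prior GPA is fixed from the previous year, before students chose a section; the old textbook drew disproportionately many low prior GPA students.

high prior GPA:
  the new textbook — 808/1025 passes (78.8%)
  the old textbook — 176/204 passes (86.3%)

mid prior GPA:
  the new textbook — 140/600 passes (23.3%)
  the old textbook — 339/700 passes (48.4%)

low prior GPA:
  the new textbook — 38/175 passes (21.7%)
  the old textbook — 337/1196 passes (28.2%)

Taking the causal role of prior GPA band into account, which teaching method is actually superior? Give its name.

the old textbook is higher inside every prior GPA band stratum but the new textbook is higher in aggregate. Whether to stratify depends on how prior GPA band relates to the teaching method.
Prior GPA band is set before the teaching method has any effect — it is not caused by the teaching method — and it independently drives the outcome. That makes it a confounder, so the causal comparison is within prior GPA band levels.
Within each level — high prior GPA: 78.8% vs 86.3%; mid prior GPA: 23.3% vs 48.4%; low prior GPA: 21.7% vs 28.2% — the old textbook is higher every time.

the old textbook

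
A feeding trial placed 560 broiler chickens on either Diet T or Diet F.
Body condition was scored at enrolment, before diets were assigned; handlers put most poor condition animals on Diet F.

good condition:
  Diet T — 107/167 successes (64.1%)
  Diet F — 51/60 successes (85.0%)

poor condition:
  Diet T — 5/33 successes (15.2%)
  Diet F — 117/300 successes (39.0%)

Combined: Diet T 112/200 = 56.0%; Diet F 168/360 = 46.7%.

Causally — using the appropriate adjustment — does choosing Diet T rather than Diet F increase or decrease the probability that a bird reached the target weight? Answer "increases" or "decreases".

decreases

The stratified and pooled comparisons disagree (Diet F wins within each starting body condition; Diet T wins overall), so the answer turns on the causal role of starting body condition.
Starting body condition satisfies the back-door criterion: it is not a descendant of the diet, and it blocks the spurious path from diet to outcome. Adjusting for it (i.e., using the within-starting body condition rates) gives the causal effect.
Within each level — good condition: 64.1% vs 85.0%; poor condition: 15.2% vs 39.0% — Diet F is higher every time.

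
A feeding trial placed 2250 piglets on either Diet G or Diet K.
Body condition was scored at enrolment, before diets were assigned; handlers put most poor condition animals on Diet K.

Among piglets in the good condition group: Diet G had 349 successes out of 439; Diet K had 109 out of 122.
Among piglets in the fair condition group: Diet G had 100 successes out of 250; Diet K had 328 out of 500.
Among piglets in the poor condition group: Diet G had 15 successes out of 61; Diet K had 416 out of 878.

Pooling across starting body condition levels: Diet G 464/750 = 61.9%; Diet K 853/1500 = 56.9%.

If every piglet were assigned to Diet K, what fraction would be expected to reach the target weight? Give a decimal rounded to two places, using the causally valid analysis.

0.64

The starting body condition-specific comparison favours Diet K throughout, but the pooled figures favour Diet G. The question is whether to condition on starting body condition.
Starting body condition satisfies the back-door criterion: it is not a descendant of the diet, and it blocks the spurious path from diet to outcome. Adjusting for it (i.e., using the within-starting body condition rates) gives the causal effect.
Standardising Diet K to the population starting body condition mix: 0.249·109/122 + 0.333·328/500 + 0.417·416/878 = 0.639.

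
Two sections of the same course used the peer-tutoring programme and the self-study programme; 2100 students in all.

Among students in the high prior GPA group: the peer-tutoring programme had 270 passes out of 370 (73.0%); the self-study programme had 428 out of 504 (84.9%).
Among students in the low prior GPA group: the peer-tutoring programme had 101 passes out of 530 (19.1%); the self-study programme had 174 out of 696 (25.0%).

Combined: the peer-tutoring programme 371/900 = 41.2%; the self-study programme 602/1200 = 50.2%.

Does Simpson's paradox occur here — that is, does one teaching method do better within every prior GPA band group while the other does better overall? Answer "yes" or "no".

Within each prior GPA band level (high prior GPA 73.0% vs 84.9%; low prior GPA 19.1% vs 25.0%), the self-study programme has the higher rate every time. Pooled: 41.2% vs 50.2% — the self-study programme has the higher rate overall. They agree.

no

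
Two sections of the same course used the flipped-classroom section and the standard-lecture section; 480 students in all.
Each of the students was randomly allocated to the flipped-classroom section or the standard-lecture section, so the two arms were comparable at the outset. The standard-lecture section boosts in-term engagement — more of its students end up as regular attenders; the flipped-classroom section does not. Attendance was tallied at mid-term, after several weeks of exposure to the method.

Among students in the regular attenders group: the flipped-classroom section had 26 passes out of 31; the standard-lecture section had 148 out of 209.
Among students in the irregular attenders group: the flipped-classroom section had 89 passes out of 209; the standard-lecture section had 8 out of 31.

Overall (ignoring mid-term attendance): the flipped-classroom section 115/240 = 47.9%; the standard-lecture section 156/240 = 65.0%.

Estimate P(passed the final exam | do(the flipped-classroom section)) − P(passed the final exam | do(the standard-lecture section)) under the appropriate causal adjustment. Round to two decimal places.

-0.17

Within every mid-term attendance level the flipped-classroom section has the higher rate, yet pooled the standard-lecture section does — Simpson's reversal.
Mid-term attendance is recorded after the teaching method and is itself shifted by it — it sits on the causal path from teaching method to outcome. Conditioning on a mediator would strip out part of the effect we want; the pooled comparison gives the total causal effect.
The causal difference is the pooled difference: 0.479 − 0.650 = -0.171.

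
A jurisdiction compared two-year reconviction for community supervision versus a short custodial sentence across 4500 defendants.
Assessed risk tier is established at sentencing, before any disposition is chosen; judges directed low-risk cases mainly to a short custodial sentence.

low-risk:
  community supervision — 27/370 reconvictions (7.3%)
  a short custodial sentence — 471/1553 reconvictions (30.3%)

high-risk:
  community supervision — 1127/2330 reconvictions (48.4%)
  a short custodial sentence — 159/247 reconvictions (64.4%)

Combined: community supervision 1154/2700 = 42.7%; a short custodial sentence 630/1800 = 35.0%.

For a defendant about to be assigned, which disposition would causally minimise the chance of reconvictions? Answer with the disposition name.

Within every assessed risk tier level community supervision has the lower rate, yet pooled a short custodial sentence does — Simpson's reversal.
Assessed risk tier satisfies the back-door criterion: it is not a descendant of the disposition, and it blocks the spurious path from disposition to outcome. Adjusting for it (i.e., using the within-assessed risk tier rates) gives the causal effect.
Within each level — low-risk: 7.3% vs 30.3%; high-risk: 48.4% vs 64.4% — community supervision is lower every time.

community supervision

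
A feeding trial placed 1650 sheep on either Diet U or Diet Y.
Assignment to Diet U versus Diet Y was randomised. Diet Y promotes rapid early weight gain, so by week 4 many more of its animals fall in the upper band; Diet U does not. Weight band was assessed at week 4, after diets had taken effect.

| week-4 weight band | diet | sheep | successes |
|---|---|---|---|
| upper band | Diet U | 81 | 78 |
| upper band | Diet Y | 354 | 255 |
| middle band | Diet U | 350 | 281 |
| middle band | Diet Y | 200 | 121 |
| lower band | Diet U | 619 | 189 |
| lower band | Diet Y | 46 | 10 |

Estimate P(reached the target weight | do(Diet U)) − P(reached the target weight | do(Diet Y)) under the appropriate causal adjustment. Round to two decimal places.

-0.12

The week-4 weight band-specific comparison favours Diet U throughout, but the pooled figures favour Diet Y. The question is whether to condition on week-4 weight band.
The distribution of week-4 weight band is itself part of what the diet does — it is an intermediate outcome. Holding it fixed would remove that part of the effect; the total effect is the pooled difference.
The causal difference is the pooled difference: 0.522 − 0.643 = -0.121.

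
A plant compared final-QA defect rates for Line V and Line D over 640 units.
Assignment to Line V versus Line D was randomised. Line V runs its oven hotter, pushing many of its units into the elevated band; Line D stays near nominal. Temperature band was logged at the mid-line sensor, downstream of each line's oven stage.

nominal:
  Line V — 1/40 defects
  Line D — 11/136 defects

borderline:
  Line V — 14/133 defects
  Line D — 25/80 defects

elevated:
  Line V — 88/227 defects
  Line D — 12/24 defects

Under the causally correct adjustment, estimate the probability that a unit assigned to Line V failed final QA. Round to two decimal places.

The stratified and pooled comparisons disagree (Line V wins within each in-process temperature band; Line D wins overall), so the answer turns on the causal role of in-process temperature band.
In-process temperature band is downstream of the line. One should not condition on a consequence of treatment, so the overall rates are the right comparison.
So P(outcome | do(Line V)) is just the pooled rate for Line V: 103/400 = 0.258.

0.26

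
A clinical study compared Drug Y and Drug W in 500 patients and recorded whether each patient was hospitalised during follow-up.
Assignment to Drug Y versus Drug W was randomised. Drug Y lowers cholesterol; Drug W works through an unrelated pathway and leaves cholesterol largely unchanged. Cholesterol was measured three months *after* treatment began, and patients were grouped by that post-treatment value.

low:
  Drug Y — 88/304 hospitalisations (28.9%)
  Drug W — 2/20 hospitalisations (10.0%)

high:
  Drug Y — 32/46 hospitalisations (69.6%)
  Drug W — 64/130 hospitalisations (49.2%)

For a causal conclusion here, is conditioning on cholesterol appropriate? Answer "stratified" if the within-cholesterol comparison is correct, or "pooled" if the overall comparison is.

The cholesterol-specific comparison favours Drug W throughout, but the pooled figures favour Drug Y. The question is whether to condition on cholesterol.
Because the drug influences cholesterol, cholesterol is a post-treatment mediator, not a confounder. Stratifying on it would bias the estimate; the causal effect is the crude pooled difference.
Pooled: Drug Y 34.3% vs Drug W 44.0%; Drug Y is lower overall.

pooled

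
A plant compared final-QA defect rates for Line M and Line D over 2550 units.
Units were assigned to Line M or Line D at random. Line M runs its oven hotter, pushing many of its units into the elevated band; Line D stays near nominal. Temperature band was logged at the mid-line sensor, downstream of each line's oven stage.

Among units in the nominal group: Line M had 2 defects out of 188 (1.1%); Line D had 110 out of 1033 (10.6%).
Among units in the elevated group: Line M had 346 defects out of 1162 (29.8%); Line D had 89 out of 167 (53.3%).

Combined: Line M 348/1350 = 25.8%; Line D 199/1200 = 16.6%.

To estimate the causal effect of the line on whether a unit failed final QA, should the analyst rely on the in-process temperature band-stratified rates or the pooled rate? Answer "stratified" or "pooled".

pooled

Within every in-process temperature band level Line M has the lower rate, yet pooled Line D does — Simpson's reversal.
Stratifying would compare lines among units the lines themselves sorted into in-process temperature band groups — a form of selection on an intermediate. The unconditioned pooled rates give the total causal effect.
Pooled: Line M 25.8% vs Line D 16.6%; Line D is lower overall.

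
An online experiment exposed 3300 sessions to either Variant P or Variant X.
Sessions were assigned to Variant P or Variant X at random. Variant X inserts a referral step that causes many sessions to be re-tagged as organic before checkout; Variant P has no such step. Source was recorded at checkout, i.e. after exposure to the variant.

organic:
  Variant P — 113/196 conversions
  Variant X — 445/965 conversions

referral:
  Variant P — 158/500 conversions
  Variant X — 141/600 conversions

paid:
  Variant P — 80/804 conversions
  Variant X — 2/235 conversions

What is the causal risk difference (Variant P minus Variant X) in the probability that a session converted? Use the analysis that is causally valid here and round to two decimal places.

-0.09

Traffic source lies on the pathway variant → traffic source → outcome, so adjusting for it blocks the indirect effect. For the total causal effect of variant, use the unadjusted pooled rates.
The causal difference is the pooled difference: 0.234 − 0.327 = -0.093.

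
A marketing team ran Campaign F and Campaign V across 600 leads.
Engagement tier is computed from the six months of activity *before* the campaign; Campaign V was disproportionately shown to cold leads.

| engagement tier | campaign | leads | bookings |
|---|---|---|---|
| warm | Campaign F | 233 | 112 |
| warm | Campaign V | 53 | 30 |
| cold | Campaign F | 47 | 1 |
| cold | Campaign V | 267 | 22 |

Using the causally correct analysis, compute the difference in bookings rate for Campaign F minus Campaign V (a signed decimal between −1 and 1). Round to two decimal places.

Engagement tier differs across campaigns for reasons unrelated to any effect of the campaign itself, and it separately predicts the outcome — a classic confounder. We must compare within engagement tier levels.
Adjusting over the population distribution of engagement tier: 0.477·(0.481−0.566) + 0.523·(0.021−0.082) = -0.073.

-0.07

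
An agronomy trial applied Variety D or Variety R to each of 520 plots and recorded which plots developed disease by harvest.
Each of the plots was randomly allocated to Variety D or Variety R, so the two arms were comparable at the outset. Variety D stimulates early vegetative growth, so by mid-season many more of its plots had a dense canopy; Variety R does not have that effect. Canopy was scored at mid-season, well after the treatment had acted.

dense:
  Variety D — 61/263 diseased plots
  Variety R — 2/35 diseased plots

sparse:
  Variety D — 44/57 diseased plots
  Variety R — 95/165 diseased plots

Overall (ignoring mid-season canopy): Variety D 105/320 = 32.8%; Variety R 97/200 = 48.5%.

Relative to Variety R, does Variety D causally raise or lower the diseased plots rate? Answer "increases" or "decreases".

decreases

The mid-season canopy-specific comparison favours Variety R throughout, but the pooled figures favour Variety D. The question is whether to condition on mid-season canopy.
Because the variety influences mid-season canopy, mid-season canopy is a post-treatment mediator, not a confounder. Stratifying on it would bias the estimate; the causal effect is the crude pooled difference.
Pooled: Variety D 32.8% vs Variety R 48.5%; Variety D is lower overall.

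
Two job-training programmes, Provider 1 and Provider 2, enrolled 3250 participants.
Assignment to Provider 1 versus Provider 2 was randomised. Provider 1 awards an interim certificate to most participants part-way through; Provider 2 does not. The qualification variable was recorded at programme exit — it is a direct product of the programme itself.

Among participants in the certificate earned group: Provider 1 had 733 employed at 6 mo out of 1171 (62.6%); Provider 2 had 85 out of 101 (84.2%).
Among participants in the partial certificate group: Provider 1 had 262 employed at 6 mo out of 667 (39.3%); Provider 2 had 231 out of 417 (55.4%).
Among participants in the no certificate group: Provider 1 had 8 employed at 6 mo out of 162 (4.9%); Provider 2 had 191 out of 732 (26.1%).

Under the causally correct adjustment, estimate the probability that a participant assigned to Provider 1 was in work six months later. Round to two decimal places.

Qualification attained during the programme here is a post-treatment variable shaped by the programme; conditioning on it would introduce bias rather than remove it. The overall comparison is the causal one.
So P(outcome | do(Provider 1)) is just the pooled rate for Provider 1: 1003/2000 = 0.501.

0.50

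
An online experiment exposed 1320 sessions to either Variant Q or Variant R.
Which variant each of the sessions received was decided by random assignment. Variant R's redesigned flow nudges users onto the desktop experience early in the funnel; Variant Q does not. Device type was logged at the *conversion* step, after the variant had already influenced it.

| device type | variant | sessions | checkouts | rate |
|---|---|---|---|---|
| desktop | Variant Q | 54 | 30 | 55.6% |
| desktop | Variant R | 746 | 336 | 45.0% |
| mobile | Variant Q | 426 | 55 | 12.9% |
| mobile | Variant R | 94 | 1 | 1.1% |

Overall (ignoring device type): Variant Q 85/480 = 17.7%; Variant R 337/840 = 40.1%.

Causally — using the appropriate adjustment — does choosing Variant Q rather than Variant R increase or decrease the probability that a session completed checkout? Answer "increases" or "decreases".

decreases

Device type is recorded after the variant and is itself shifted by it — it sits on the causal path from variant to outcome. Conditioning on a mediator would strip out part of the effect we want; the pooled comparison gives the total causal effect.
Pooled: Variant Q 17.7% vs Variant R 40.1%; Variant R is higher overall.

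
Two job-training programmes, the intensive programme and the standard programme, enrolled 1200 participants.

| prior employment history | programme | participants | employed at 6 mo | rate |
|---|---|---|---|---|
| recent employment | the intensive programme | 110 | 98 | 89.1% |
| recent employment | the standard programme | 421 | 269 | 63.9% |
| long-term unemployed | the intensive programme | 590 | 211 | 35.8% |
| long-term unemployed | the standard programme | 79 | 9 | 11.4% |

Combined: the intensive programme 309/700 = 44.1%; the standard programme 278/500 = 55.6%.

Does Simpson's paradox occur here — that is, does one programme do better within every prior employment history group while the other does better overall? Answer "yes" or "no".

Within each prior employment history level (recent employment 89.1% vs 63.9%; long-term unemployed 35.8% vs 11.4%), the intensive programme has the higher rate every time. Pooled: 44.1% vs 55.6% — the standard programme has the higher rate overall. The two comparisons disagree.

yes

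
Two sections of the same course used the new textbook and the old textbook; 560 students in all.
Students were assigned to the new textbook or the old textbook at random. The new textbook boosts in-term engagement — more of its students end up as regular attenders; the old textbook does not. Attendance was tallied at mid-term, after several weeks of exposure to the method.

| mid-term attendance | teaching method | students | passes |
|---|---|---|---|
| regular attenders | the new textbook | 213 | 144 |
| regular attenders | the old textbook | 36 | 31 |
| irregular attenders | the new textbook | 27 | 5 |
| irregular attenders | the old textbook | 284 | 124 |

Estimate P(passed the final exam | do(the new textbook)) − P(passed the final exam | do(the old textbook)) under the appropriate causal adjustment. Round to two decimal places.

+0.14

the old textbook is higher inside every mid-term attendance stratum but the new textbook is higher in aggregate. Whether to stratify depends on how mid-term attendance relates to the teaching method.
Mid-term attendance lies on the pathway teaching method → mid-term attendance → outcome, so adjusting for it blocks the indirect effect. For the total causal effect of teaching method, use the unadjusted pooled rates.
The causal difference is the pooled difference: 0.621 − 0.484 = +0.136.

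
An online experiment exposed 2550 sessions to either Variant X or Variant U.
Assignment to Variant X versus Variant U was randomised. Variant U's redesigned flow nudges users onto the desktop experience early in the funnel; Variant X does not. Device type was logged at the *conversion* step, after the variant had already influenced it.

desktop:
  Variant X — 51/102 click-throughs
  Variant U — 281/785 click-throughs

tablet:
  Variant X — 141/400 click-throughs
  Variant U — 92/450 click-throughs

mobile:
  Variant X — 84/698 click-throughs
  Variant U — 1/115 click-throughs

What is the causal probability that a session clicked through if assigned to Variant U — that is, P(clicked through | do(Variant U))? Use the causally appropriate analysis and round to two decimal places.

Because the variant influences device type, device type is a post-treatment mediator, not a confounder. Stratifying on it would bias the estimate; the causal effect is the crude pooled difference.
So P(outcome | do(Variant U)) is just the pooled rate for Variant U: 374/1350 = 0.277.

0.28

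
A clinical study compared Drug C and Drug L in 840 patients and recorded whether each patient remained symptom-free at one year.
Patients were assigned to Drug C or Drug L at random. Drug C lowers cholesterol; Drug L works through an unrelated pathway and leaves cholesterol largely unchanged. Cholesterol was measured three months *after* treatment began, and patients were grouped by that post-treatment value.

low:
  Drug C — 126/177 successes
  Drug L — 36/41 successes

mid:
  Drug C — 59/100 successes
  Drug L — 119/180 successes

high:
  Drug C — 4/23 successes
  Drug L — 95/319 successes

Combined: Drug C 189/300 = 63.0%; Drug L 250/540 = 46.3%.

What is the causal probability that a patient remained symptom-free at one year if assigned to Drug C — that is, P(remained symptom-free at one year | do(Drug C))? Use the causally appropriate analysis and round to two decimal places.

Cholesterol is downstream of the drug. One should not condition on a consequence of treatment, so the overall rates are the right comparison.
So P(outcome | do(Drug C)) is just the pooled rate for Drug C: 189/300 = 0.630.

0.63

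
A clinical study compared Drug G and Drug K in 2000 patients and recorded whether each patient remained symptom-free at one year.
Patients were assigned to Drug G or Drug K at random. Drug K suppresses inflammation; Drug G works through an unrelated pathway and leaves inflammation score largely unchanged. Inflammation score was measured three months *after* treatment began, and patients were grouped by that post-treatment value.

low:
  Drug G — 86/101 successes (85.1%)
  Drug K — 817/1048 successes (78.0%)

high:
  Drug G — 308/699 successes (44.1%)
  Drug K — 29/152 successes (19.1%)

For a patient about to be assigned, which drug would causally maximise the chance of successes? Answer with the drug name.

Drug K

The inflammation score-specific comparison favours Drug G throughout, but the pooled figures favour Drug K. The question is whether to condition on inflammation score.
Inflammation score is downstream of the drug. One should not condition on a consequence of treatment, so the overall rates are the right comparison.
Pooled: Drug G 49.2% vs Drug K 70.5%; Drug K is higher overall.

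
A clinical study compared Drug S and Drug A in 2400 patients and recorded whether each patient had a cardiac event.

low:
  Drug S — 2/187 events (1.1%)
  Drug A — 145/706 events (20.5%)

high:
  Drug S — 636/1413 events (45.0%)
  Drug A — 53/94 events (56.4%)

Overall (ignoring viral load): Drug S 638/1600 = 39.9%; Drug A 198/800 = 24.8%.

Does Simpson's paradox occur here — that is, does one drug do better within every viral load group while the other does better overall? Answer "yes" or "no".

yes

Within each viral load level (low 1.1% vs 20.5%; high 45.0% vs 56.4%), Drug S has the lower rate every time. Pooled: 39.9% vs 24.8% — Drug A has the lower rate overall. The two comparisons disagree.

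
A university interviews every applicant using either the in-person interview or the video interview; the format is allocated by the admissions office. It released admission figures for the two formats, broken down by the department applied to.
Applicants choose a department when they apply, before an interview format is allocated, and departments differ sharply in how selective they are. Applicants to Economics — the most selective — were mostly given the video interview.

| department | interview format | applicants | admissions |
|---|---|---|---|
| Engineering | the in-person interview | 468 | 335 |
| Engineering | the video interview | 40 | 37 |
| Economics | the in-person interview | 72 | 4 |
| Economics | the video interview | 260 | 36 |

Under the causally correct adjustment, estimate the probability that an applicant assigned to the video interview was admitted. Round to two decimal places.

Within every department level the video interview has the higher rate, yet pooled the in-person interview does — Simpson's reversal.
Department differs across interview formats for reasons unrelated to any effect of the interview format itself, and it separately predicts the outcome — a classic confounder. We must compare within department levels.
Standardising the video interview to the population department mix: 0.605·37/40 + 0.395·36/260 = 0.614.

0.61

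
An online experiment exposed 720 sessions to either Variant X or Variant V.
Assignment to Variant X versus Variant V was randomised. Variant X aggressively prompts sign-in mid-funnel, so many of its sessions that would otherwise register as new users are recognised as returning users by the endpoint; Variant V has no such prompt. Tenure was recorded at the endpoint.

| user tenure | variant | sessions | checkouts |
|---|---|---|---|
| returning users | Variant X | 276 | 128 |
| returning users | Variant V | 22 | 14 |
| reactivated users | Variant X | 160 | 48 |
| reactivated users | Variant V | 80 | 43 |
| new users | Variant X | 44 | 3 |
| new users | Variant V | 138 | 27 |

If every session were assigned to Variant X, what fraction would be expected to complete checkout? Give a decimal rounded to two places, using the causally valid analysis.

Variant V is higher inside every user tenure stratum but Variant X is higher in aggregate. Whether to stratify depends on how user tenure relates to the variant.
Because the variant influences user tenure, user tenure is a post-treatment mediator, not a confounder. Stratifying on it would bias the estimate; the causal effect is the crude pooled difference.
So P(outcome | do(Variant X)) is just the pooled rate for Variant X: 179/480 = 0.373.

0.37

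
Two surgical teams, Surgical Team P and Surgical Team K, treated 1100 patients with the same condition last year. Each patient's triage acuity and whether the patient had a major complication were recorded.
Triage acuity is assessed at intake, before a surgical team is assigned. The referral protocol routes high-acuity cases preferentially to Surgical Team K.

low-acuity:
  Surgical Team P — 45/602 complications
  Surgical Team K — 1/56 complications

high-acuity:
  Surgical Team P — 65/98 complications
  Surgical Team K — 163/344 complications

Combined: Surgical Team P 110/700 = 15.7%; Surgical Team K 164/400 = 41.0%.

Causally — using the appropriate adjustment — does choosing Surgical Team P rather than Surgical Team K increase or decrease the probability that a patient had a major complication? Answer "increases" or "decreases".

Triage acuity satisfies the back-door criterion: it is not a descendant of the surgical team, and it blocks the spurious path from surgical team to outcome. Adjusting for it (i.e., using the within-triage acuity rates) gives the causal effect.
Within each level — low-acuity: 7.5% vs 1.8%; high-acuity: 66.3% vs 47.4% — Surgical Team K is lower every time.

increases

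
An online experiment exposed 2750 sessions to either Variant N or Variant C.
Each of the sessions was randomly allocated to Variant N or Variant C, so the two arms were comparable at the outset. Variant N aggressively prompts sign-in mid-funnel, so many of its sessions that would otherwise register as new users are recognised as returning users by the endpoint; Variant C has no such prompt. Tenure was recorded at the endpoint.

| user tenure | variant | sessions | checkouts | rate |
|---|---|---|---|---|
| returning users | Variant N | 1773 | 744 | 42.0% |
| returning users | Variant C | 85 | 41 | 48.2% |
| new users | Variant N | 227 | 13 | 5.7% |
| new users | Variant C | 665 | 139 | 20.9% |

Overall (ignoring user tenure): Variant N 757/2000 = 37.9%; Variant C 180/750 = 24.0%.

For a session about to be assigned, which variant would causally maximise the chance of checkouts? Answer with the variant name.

Variant N

The user tenure-specific comparison favours Variant C throughout, but the pooled figures favour Variant N. The question is whether to condition on user tenure.
Stratifying would compare variants among sessions the variants themselves sorted into user tenure groups — a form of selection on an intermediate. The unconditioned pooled rates give the total causal effect.
Pooled: Variant N 37.9% vs Variant C 24.0%; Variant N is higher overall.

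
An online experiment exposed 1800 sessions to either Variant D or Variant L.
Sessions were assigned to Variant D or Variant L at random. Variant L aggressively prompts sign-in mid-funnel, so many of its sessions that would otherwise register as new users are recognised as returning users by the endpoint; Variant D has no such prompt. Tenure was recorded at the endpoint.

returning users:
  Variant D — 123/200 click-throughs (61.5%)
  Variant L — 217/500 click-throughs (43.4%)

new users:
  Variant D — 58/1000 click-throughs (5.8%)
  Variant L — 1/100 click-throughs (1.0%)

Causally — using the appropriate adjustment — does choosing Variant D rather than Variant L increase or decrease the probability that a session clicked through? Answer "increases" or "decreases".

decreases

Within every user tenure level Variant D has the higher rate, yet pooled Variant L does — Simpson's reversal.
User tenure is downstream of the variant. One should not condition on a consequence of treatment, so the overall rates are the right comparison.
Pooled: Variant D 15.1% vs Variant L 36.3%; Variant L is higher overall.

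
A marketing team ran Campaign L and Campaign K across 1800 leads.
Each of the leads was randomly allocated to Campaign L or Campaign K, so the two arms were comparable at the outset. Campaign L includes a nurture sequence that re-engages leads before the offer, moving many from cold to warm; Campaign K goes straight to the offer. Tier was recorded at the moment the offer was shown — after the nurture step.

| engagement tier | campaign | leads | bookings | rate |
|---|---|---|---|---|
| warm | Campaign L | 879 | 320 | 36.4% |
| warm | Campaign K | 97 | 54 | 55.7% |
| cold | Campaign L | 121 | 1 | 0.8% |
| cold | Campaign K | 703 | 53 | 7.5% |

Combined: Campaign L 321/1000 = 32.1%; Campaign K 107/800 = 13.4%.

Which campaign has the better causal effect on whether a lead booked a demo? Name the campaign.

Campaign L

Campaign K is higher inside every engagement tier stratum but Campaign L is higher in aggregate. Whether to stratify depends on how engagement tier relates to the campaign.
Engagement tier lies on the pathway campaign → engagement tier → outcome, so adjusting for it blocks the indirect effect. For the total causal effect of campaign, use the unadjusted pooled rates.
Pooled: Campaign L 32.1% vs Campaign K 13.4%; Campaign L is higher overall.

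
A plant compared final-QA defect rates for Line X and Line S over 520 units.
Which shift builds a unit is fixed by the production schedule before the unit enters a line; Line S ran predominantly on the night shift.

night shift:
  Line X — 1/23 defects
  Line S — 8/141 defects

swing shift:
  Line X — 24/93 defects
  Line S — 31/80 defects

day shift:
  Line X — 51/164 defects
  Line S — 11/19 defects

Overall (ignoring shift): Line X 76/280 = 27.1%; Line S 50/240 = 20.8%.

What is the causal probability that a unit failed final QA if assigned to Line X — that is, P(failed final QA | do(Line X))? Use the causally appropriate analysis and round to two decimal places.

Since shift is a pre-existing factor (not a product of the line) and it affects the outcome on its own, it is a confounder. The stratified rates, not the pooled rate, identify the causal effect.
Standardising Line X to the population shift mix: 0.315·1/23 + 0.333·24/93 + 0.352·51/164 = 0.209.

0.21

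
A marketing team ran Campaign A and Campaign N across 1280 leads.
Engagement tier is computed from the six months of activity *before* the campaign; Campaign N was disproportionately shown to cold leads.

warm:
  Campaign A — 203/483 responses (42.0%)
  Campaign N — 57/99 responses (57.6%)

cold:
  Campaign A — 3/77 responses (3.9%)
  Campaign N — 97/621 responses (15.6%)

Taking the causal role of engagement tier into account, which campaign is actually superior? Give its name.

Campaign N

Campaign N is higher inside every engagement tier stratum but Campaign A is higher in aggregate. Whether to stratify depends on how engagement tier relates to the campaign.
Engagement tier satisfies the back-door criterion: it is not a descendant of the campaign, and it blocks the spurious path from campaign to outcome. Adjusting for it (i.e., using the within-engagement tier rates) gives the causal effect.
Within each level — warm: 42.0% vs 57.6%; cold: 3.9% vs 15.6% — Campaign N is higher every time.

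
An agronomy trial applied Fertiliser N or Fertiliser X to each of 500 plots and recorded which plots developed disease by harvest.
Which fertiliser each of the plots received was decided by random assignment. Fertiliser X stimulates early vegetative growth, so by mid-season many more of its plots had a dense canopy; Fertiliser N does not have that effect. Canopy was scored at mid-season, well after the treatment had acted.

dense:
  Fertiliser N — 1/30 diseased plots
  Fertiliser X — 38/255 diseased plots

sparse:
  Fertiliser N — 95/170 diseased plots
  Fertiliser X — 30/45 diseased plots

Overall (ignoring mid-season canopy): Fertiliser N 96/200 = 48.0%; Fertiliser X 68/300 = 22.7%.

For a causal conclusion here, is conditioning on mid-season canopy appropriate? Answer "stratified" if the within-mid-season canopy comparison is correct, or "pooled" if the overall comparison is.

pooled

Within every mid-season canopy level Fertiliser N has the lower rate, yet pooled Fertiliser X does — Simpson's reversal.
Mid-season canopy is recorded after the fertiliser and is itself shifted by it — it sits on the causal path from fertiliser to outcome. Conditioning on a mediator would strip out part of the effect we want; the pooled comparison gives the total causal effect.
Pooled: Fertiliser N 48.0% vs Fertiliser X 22.7%; Fertiliser X is lower overall.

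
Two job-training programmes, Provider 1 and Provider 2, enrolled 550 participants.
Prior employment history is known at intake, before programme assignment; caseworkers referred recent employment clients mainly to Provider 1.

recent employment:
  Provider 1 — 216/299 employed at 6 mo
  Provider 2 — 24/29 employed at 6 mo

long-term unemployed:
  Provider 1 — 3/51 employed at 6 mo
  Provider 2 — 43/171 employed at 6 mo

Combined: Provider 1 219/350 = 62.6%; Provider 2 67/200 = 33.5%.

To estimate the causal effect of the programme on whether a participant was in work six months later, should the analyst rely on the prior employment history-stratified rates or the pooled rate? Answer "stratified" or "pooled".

Provider 2 is higher inside every prior employment history stratum but Provider 1 is higher in aggregate. Whether to stratify depends on how prior employment history relates to the programme.
Here prior employment history is a common cause — it drives both which programme a case falls under and the outcome. The crude comparison mixes populations; the stratum-specific rates are the causally relevant ones.
Within each level — recent employment: 72.2% vs 82.8%; long-term unemployed: 5.9% vs 25.1% — Provider 2 is higher every time.

stratified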